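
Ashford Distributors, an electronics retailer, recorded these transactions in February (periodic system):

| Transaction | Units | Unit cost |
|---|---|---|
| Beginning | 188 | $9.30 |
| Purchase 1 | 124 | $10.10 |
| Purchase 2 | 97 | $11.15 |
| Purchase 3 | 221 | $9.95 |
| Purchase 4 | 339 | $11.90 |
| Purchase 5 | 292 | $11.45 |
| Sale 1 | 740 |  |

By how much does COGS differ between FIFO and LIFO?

FIFO COGS: 188 @ $9.30 + 124 @ $10.10 + 97 @ $11.15 + 221 @ $9.95 + 110 @ $11.90 = $7,590.30
LIFO COGS: 292 @ $11.45 + 339 @ $11.90 + 109 @ $9.95 = $8,462.05
Difference = |$7,590.30 − $8,462.05| = $871.75

$871.75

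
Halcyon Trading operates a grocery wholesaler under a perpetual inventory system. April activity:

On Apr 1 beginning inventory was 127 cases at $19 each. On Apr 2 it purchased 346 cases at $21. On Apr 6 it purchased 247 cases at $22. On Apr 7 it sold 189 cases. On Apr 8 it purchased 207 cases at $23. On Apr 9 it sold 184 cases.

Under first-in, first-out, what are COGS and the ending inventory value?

COGS = $7,579; ending inventory = $12,295

Apr 7, 189 sold [FIFO — oldest first]: 127 @ $19 + 62 @ $21 = $3,715
Apr 9, 184 sold [FIFO — oldest first]: 184 @ $21 = $3,864
Total COGS = $3,715 + $3,864 = $7,579
Ending inventory: 100 @ $21 + 247 @ $22 + 207 @ $23 = $12,295
Check: goods available $19,874 = COGS $7,579 + ending $12,295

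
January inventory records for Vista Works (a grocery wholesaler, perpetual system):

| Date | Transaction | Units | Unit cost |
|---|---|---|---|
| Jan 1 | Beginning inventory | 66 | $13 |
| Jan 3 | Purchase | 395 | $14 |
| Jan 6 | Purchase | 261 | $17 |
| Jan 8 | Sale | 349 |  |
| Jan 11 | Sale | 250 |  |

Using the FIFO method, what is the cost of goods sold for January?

COGS = $8,734

Jan 8, 349 sold [FIFO — oldest first]: 66 @ $13 + 283 @ $14 = $4,820
Jan 11, 250 sold [FIFO — oldest first]: 112 @ $14 + 138 @ $17 = $3,914
Total COGS = $4,820 + $3,914 = $8,734
Ending inventory: 123 @ $17 = $2,091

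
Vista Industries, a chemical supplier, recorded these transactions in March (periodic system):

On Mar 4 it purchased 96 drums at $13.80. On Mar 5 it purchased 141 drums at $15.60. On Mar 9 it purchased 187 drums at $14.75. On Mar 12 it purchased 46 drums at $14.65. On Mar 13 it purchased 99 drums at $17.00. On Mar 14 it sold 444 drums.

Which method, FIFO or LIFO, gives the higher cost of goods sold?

LIFO

FIFO COGS: 96 @ $13.80 + 141 @ $15.60 + 187 @ $14.75 + 20 @ $14.65 = $6,575.65
LIFO COGS: 99 @ $17.00 + 46 @ $14.65 + 187 @ $14.75 + 112 @ $15.60 = $6,862.35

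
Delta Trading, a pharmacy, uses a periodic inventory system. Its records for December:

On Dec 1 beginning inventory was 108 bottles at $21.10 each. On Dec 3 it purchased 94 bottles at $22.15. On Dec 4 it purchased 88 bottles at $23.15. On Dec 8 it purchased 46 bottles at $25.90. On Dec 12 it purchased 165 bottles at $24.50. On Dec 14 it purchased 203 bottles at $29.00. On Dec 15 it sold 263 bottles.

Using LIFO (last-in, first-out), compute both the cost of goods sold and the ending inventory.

COGS = $7,357.00; ending inventory = $10,162.00

Dec 15, 263 sold [LIFO — newest first]: 203 @ $29.00 + 60 @ $24.50 = $7,357.00
Ending inventory: 108 @ $21.10 + 94 @ $22.15 + 88 @ $23.15 + 46 @ $25.90 + 105 @ $24.50 = $10,162.00
Check: goods available $17,519.00 = COGS $7,357.00 + ending $10,162.00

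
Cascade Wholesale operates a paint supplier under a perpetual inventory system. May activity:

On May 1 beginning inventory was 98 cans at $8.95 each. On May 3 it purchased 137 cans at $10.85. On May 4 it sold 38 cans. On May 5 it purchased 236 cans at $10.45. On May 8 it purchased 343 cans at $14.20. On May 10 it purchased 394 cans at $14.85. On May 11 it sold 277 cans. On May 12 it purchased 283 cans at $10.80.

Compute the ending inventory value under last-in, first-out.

Ending inventory = $14,081.90

May 4, 38 sold [LIFO — newest first]: 38 @ $10.85 = $412.30
May 11, 277 sold [LIFO — newest first]: 277 @ $14.85 = $4,113.45
Total COGS = $412.30 + $4,113.45 = $4,525.75
Ending inventory: 98 @ $8.95 + 99 @ $10.85 + 236 @ $10.45 + 343 @ $14.20 + 117 @ $14.85 + 283 @ $10.80 = $14,081.90
Check: goods available $18,607.65 = COGS $4,525.75 + ending $14,081.90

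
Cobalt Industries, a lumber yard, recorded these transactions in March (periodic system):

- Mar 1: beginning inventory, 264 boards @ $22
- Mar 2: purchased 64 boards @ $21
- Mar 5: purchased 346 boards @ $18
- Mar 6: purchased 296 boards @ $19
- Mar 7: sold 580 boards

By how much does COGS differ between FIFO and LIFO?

$952

FIFO COGS: 264 @ $22 + 64 @ $21 + 252 @ $18 = $11,688
LIFO COGS: 296 @ $19 + 284 @ $18 = $10,736
Difference = |$11,688 − $10,736| = $952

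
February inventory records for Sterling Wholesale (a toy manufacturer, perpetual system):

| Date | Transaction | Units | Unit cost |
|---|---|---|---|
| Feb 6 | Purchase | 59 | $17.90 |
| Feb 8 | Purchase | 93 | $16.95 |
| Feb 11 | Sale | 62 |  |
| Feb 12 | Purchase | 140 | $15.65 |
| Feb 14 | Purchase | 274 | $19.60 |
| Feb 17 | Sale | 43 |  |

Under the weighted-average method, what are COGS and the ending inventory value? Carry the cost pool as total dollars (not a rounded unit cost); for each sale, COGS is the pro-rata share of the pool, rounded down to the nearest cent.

After Feb 6: 59 on hand, pool $1,056.10 (≈ $17.9000 each)
After Feb 8: 152 on hand, pool $2,632.45 (≈ $17.3188 each)
Feb 11, sell 62: 62/152 × $2,632.45 → $1,073.76
After Feb 12: 230 on hand, pool $3,749.69 (≈ $16.3030 each)
After Feb 14: 504 on hand, pool $9,120.09 (≈ $18.0954 each)
Feb 17, sell 43: 43/504 × $9,120.09 → $778.10
Total COGS = $1,073.76 + $778.10 = $1,851.86
Ending inventory (cost pool remaining) = $8,341.99

COGS = $1,851.86; ending inventory = $8,341.99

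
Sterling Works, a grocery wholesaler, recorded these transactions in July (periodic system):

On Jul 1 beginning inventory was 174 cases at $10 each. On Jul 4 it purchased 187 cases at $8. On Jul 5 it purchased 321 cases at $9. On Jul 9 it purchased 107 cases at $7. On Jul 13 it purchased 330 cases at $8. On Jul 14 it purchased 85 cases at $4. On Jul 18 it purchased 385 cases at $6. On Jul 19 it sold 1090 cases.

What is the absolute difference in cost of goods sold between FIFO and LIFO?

$1,596

FIFO COGS: 174 @ $10 + 187 @ $8 + 321 @ $9 + 107 @ $7 + 301 @ $8 = $9,282
LIFO COGS: 385 @ $6 + 85 @ $4 + 330 @ $8 + 107 @ $7 + 183 @ $9 = $7,686
Difference = |$9,282 − $7,686| = $1,596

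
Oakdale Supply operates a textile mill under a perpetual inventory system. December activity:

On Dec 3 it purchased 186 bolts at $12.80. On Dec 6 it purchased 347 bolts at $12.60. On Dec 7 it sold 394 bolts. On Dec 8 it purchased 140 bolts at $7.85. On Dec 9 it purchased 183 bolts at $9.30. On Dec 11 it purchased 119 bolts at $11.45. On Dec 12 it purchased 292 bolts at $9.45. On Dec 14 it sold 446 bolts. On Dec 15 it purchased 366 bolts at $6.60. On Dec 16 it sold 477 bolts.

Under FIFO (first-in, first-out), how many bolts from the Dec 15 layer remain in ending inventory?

316

Dec 7, 394 sold [FIFO — oldest first]: 186 @ $12.80 + 208 @ $12.60 = $5,001.60
Dec 14, 446 sold [FIFO — oldest first]: 139 @ $12.60 + 140 @ $7.85 + 167 @ $9.30 = $4,403.50
Dec 16, 477 sold [FIFO — oldest first]: 16 @ $9.30 + 119 @ $11.45 + 292 @ $9.45 + 50 @ $6.60 = $4,600.75
Total COGS = $5,001.60 + $4,403.50 + $4,600.75 = $14,005.85
Ending inventory: 316 @ $6.60 = $2,085.60
Check: goods available $16,091.45 = COGS $14,005.85 + ending $2,085.60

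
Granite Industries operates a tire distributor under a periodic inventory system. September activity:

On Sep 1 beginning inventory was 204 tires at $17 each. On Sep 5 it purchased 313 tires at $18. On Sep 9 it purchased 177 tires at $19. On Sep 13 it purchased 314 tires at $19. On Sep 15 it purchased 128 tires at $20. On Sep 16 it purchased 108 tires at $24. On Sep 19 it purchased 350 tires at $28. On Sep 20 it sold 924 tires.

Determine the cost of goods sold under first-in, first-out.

Sep 20, 924 sold [FIFO — oldest first]: 204 @ $17 + 313 @ $18 + 177 @ $19 + 230 @ $19 = $16,835
Ending inventory: 84 @ $19 + 128 @ $20 + 108 @ $24 + 350 @ $28 = $16,548

COGS = $16,835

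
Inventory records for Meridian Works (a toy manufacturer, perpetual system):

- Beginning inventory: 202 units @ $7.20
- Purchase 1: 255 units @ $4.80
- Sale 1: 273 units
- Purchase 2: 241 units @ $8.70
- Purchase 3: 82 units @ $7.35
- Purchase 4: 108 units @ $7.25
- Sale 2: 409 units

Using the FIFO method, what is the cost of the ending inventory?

Sale 1 (273) [FIFO — oldest first]: 202 @ $7.20 + 71 @ $4.80 = $1,795.20
Sale 2 (409) [FIFO — oldest first]: 184 @ $4.80 + 225 @ $8.70 = $2,840.70
Total COGS = $1,795.20 + $2,840.70 = $4,635.90
Ending inventory: 16 @ $8.70 + 82 @ $7.35 + 108 @ $7.25 = $1,524.90
Check: goods available $6,160.80 = COGS $4,635.90 + ending $1,524.90

Ending inventory = $1,524.90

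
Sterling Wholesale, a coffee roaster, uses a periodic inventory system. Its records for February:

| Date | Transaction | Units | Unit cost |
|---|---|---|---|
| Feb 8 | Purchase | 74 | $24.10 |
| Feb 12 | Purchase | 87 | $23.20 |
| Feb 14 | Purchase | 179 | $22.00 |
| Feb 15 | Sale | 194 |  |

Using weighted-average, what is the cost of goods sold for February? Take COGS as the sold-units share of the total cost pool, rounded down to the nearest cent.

Feb 15, sell 194: 194/340 × $7,739.80 → $4,416.23
Ending inventory (cost pool remaining) = $3,323.57

COGS = $4,416.23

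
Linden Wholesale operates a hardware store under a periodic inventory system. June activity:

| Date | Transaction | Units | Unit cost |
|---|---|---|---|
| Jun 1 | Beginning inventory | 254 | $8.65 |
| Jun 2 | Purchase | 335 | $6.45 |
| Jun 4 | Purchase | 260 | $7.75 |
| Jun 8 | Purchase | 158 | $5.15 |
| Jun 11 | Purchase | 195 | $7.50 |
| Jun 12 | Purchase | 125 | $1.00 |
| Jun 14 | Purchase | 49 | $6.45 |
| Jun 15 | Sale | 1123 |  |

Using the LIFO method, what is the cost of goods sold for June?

COGS = $6,901.65

Jun 15, 1123 sold [LIFO — newest first]: 49 @ $6.45 + 125 @ $1.00 + 195 @ $7.50 + 158 @ $5.15 + 260 @ $7.75 + 335 @ $6.45 + 1 @ $8.65 = $6,901.65
Ending inventory: 253 @ $8.65 = $2,188.45
Check: goods available $9,090.10 = COGS $6,901.65 + ending $2,188.45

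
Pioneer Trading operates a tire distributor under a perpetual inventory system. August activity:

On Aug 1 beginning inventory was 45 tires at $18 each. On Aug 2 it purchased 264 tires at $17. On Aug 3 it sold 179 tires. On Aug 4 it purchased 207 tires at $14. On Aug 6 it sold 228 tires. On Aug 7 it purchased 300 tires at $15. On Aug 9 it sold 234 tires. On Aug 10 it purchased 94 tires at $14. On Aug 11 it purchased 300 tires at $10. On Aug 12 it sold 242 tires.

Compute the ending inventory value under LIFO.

Aug 3, 179 sold [LIFO — newest first]: 179 @ $17 = $3,043
Aug 6, 228 sold [LIFO — newest first]: 207 @ $14 + 21 @ $17 = $3,255
Aug 9, 234 sold [LIFO — newest first]: 234 @ $15 = $3,510
Aug 12, 242 sold [LIFO — newest first]: 242 @ $10 = $2,420
Total COGS = $3,043 + $3,255 + $3,510 + $2,420 = $12,228
Ending inventory: 45 @ $18 + 64 @ $17 + 66 @ $15 + 94 @ $14 + 58 @ $10 = $4,784

Ending inventory = $4,784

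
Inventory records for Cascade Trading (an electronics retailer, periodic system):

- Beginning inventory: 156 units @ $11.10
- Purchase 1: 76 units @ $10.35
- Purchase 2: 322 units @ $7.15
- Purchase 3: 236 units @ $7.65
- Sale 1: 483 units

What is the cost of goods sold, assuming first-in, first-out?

Sale 1 (483) [FIFO — oldest first]: 156 @ $11.10 + 76 @ $10.35 + 251 @ $7.15 = $4,312.85
Ending inventory: 71 @ $7.15 + 236 @ $7.65 = $2,313.05

COGS = $4,312.85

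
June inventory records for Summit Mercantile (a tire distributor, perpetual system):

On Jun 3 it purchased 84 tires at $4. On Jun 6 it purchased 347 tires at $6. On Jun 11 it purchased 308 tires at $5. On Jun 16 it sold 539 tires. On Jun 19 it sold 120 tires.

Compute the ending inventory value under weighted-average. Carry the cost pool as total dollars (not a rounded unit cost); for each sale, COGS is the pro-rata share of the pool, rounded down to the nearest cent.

After Jun 3: 84 on hand, pool $336.00 (≈ $4.0000 each)
After Jun 6: 431 on hand, pool $2,418.00 (≈ $5.6102 each)
After Jun 11: 739 on hand, pool $3,958.00 (≈ $5.3559 each)
Jun 16, sell 539: 539/739 × $3,958.00 → $2,886.82
Jun 19, sell 120: 120/200 × $1,071.18 → $642.70
Total COGS = $2,886.82 + $642.70 = $3,529.52
Ending inventory (cost pool remaining) = $428.48
Check: goods available $3,958.00 = COGS $3,529.52 + ending $428.48

Ending inventory = $428.48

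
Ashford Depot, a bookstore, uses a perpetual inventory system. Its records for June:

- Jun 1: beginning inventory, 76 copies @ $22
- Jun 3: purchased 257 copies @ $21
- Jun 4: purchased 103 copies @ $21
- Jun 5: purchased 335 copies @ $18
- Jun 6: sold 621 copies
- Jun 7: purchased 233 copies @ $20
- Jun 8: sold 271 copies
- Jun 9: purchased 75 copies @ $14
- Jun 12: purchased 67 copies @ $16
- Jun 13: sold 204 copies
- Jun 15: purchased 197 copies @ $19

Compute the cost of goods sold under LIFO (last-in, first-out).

COGS = $20,944

Jun 6, 621 sold [LIFO — newest first]: 335 @ $18 + 103 @ $21 + 183 @ $21 = $12,036
Jun 8, 271 sold [LIFO — newest first]: 233 @ $20 + 38 @ $21 = $5,458
Jun 13, 204 sold [LIFO — newest first]: 67 @ $16 + 75 @ $14 + 36 @ $21 + 26 @ $22 = $3,450
Total COGS = $12,036 + $5,458 + $3,450 = $20,944
Ending inventory: 50 @ $22 + 197 @ $19 = $4,843
Check: goods available $25,787 = COGS $20,944 + ending $4,843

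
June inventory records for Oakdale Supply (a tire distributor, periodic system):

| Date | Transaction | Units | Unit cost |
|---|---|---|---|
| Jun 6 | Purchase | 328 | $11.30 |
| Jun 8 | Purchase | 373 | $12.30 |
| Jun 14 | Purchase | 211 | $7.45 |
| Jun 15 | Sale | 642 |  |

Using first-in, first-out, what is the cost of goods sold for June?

Jun 15, 642 sold [FIFO — oldest first]: 328 @ $11.30 + 314 @ $12.30 = $7,568.60
Ending inventory: 59 @ $12.30 + 211 @ $7.45 = $2,297.65

COGS = $7,568.60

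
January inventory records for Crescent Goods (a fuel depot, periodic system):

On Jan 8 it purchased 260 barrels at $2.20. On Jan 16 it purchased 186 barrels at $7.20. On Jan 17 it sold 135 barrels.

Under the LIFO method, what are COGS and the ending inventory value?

Jan 17, 135 sold [LIFO — newest first]: 135 @ $7.20 = $972.00
Ending inventory: 260 @ $2.20 + 51 @ $7.20 = $939.20

COGS = $972.00; ending inventory = $939.20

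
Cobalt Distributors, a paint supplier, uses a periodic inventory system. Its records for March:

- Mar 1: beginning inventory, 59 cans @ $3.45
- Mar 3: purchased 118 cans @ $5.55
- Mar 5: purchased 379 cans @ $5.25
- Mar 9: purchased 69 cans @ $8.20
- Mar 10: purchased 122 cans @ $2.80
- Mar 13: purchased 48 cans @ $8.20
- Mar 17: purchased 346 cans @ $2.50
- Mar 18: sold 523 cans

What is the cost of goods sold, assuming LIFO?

Mar 18, 523 sold [LIFO — newest first]: 346 @ $2.50 + 48 @ $8.20 + 122 @ $2.80 + 7 @ $8.20 = $1,657.60
Ending inventory: 59 @ $3.45 + 118 @ $5.55 + 379 @ $5.25 + 62 @ $8.20 = $3,356.60

COGS = $1,657.60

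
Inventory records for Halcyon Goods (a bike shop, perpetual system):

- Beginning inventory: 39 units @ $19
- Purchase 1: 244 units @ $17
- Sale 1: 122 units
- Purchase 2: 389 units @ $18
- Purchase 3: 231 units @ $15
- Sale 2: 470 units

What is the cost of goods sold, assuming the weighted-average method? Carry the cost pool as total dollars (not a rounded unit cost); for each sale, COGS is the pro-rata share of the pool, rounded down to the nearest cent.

After Beginning: 39 on hand, pool $741.00 (≈ $19.0000 each)
After Purchase 1: 283 on hand, pool $4,889.00 (≈ $17.2756 each)
Sale 1, sell 122: 122/283 × $4,889.00 → $2,107.62
After Purchase 2: 550 on hand, pool $9,783.38 (≈ $17.7880 each)
After Purchase 3: 781 on hand, pool $13,248.38 (≈ $16.9634 each)
Sale 2, sell 470: 470/781 × $13,248.38 → $7,972.77
Total COGS = $2,107.62 + $7,972.77 = $10,080.39
Ending inventory (cost pool remaining) = $5,275.61

COGS = $10,080.39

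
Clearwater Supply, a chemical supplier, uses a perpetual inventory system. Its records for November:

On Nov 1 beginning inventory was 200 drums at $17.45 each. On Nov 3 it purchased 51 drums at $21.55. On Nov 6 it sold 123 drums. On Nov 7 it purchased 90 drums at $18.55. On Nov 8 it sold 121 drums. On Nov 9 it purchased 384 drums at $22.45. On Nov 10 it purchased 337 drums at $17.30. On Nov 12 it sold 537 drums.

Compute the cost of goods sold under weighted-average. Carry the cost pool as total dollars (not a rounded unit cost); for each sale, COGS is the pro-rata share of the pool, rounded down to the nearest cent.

COGS = $15,132.36

After Nov 1: 200 on hand, pool $3,490.00 (≈ $17.4500 each)
After Nov 3: 251 on hand, pool $4,589.05 (≈ $18.2831 each)
Nov 6, sell 123: 123/251 × $4,589.05 → $2,248.81
After Nov 7: 218 on hand, pool $4,009.74 (≈ $18.3933 each)
Nov 8, sell 121: 121/218 × $4,009.74 → $2,225.58
After Nov 9: 481 on hand, pool $10,404.96 (≈ $21.6319 each)
After Nov 10: 818 on hand, pool $16,235.06 (≈ $19.8473 each)
Nov 12, sell 537: 537/818 × $16,235.06 → $10,657.97
Total COGS = $2,248.81 + $2,225.58 + $10,657.97 = $15,132.36
Ending inventory (cost pool remaining) = $5,577.09
Check: goods available $20,709.45 = COGS $15,132.36 + ending $5,577.09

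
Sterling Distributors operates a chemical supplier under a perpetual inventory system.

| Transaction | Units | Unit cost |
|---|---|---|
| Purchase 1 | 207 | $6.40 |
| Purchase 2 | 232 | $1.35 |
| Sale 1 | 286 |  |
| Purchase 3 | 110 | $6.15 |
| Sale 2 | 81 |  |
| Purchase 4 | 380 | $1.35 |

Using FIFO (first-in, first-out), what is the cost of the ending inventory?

Sale 1 (286) [FIFO — oldest first]: 207 @ $6.40 + 79 @ $1.35 = $1,431.45
Sale 2 (81) [FIFO — oldest first]: 81 @ $1.35 = $109.35
Total COGS = $1,431.45 + $109.35 = $1,540.80
Ending inventory: 72 @ $1.35 + 110 @ $6.15 + 380 @ $1.35 = $1,286.70

Ending inventory = $1,286.70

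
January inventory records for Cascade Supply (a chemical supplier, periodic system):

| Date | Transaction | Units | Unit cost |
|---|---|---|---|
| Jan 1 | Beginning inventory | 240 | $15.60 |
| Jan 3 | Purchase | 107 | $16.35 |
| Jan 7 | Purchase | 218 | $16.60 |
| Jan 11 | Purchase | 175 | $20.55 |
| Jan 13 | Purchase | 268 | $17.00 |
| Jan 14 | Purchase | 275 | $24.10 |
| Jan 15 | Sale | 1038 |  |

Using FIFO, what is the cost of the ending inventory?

Ending inventory = $5,904.50

Jan 15, 1038 sold [FIFO — oldest first]: 240 @ $15.60 + 107 @ $16.35 + 218 @ $16.60 + 175 @ $20.55 + 268 @ $17.00 + 30 @ $24.10 = $17,987.50
Ending inventory: 245 @ $24.10 = $5,904.50
Check: goods available $23,892.00 = COGS $17,987.50 + ending $5,904.50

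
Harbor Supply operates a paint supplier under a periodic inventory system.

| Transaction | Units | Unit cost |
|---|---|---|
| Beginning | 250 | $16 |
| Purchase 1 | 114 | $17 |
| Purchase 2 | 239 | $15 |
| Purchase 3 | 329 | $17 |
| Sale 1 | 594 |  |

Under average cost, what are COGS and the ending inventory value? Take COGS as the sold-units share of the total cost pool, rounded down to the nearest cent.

COGS = $9,634.01; ending inventory = $5,481.99

Sale 1, sell 594: 594/932 × $15,116.00 → $9,634.01
Ending inventory (cost pool remaining) = $5,481.99
Check: goods available $15,116.00 = COGS $9,634.01 + ending $5,481.99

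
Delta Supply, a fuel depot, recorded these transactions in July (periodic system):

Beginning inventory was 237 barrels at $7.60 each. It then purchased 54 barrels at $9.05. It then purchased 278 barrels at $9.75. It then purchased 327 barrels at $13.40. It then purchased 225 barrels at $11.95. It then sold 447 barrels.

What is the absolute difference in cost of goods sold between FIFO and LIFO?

$1,852.65

FIFO COGS: 237 @ $7.60 + 54 @ $9.05 + 156 @ $9.75 = $3,810.90
LIFO COGS: 225 @ $11.95 + 222 @ $13.40 = $5,663.55
Difference = |$3,810.90 − $5,663.55| = $1,852.65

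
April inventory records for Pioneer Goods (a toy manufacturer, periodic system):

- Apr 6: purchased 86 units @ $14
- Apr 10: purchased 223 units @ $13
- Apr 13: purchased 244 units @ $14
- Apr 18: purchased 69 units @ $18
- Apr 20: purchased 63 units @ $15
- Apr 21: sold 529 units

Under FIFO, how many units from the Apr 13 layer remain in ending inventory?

24

Apr 21, 529 sold [FIFO — oldest first]: 86 @ $14 + 223 @ $13 + 220 @ $14 = $7,183
Ending inventory: 24 @ $14 + 69 @ $18 + 63 @ $15 = $2,523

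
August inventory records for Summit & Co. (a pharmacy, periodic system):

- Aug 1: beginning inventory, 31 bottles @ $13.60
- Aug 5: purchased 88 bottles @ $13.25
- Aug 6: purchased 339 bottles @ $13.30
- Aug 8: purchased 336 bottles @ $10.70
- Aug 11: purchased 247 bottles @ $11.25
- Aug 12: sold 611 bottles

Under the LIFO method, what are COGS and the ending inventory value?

COGS = $6,746.35; ending inventory = $5,723.90

Aug 12, 611 sold [LIFO — newest first]: 247 @ $11.25 + 336 @ $10.70 + 28 @ $13.30 = $6,746.35
Ending inventory: 31 @ $13.60 + 88 @ $13.25 + 311 @ $13.30 = $5,723.90
Check: goods available $12,470.25 = COGS $6,746.35 + ending $5,723.90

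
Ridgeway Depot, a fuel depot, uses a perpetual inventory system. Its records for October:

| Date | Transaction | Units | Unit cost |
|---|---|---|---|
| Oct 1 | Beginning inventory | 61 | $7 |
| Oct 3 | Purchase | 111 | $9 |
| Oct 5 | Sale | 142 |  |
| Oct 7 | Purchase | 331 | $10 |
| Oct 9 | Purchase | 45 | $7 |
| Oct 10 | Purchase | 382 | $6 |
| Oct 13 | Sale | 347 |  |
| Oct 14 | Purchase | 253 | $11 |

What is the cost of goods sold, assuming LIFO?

COGS = $3,298

Oct 5, 142 sold [LIFO — newest first]: 111 @ $9 + 31 @ $7 = $1,216
Oct 13, 347 sold [LIFO — newest first]: 347 @ $6 = $2,082
Total COGS = $1,216 + $2,082 = $3,298
Ending inventory: 30 @ $7 + 331 @ $10 + 45 @ $7 + 35 @ $6 + 253 @ $11 = $6,828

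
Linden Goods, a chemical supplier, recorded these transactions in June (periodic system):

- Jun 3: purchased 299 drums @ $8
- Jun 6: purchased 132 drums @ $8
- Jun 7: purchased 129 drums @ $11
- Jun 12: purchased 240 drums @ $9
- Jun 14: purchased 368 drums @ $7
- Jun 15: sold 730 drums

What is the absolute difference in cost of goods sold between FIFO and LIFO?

$319

FIFO COGS: 299 @ $8 + 132 @ $8 + 129 @ $11 + 170 @ $9 = $6,397
LIFO COGS: 368 @ $7 + 240 @ $9 + 122 @ $11 = $6,078
Difference = |$6,397 − $6,078| = $319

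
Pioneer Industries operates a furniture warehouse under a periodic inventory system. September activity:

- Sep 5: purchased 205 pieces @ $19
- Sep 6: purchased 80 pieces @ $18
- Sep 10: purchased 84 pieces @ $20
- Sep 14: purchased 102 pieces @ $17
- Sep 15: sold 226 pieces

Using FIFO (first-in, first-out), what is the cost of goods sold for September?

Sep 15, 226 sold [FIFO — oldest first]: 205 @ $19 + 21 @ $18 = $4,273
Ending inventory: 59 @ $18 + 84 @ $20 + 102 @ $17 = $4,476
Check: goods available $8,749 = COGS $4,273 + ending $4,476

COGS = $4,273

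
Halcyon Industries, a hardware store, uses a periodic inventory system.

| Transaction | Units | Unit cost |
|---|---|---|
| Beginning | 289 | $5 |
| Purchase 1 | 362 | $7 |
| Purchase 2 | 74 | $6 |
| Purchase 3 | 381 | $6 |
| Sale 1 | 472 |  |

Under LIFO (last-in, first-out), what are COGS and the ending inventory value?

Sale 1 (472) [LIFO — newest first]: 381 @ $6 + 74 @ $6 + 17 @ $7 = $2,849
Ending inventory: 289 @ $5 + 345 @ $7 = $3,860

COGS = $2,849; ending inventory = $3,860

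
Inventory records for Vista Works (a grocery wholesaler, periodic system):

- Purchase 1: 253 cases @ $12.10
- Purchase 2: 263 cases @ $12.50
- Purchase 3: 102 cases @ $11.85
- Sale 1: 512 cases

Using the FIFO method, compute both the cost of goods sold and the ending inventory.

COGS = $6,298.80; ending inventory = $1,258.70

Sale 1 (512) [FIFO — oldest first]: 253 @ $12.10 + 259 @ $12.50 = $6,298.80
Ending inventory: 4 @ $12.50 + 102 @ $11.85 = $1,258.70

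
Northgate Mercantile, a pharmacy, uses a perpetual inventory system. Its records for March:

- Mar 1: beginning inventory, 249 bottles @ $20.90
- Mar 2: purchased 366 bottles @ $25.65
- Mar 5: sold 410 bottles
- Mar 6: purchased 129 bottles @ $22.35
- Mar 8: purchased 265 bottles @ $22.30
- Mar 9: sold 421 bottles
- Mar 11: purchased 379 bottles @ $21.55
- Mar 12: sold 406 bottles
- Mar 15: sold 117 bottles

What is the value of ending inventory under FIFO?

Ending inventory = $732.70

Mar 5, 410 sold [FIFO — oldest first]: 249 @ $20.90 + 161 @ $25.65 = $9,333.75
Mar 9, 421 sold [FIFO — oldest first]: 205 @ $25.65 + 129 @ $22.35 + 87 @ $22.30 = $10,081.50
Mar 12, 406 sold [FIFO — oldest first]: 178 @ $22.30 + 228 @ $21.55 = $8,882.80
Mar 15, 117 sold [FIFO — oldest first]: 117 @ $21.55 = $2,521.35
Total COGS = $9,333.75 + $10,081.50 + $8,882.80 + $2,521.35 = $30,819.40
Ending inventory: 34 @ $21.55 = $732.70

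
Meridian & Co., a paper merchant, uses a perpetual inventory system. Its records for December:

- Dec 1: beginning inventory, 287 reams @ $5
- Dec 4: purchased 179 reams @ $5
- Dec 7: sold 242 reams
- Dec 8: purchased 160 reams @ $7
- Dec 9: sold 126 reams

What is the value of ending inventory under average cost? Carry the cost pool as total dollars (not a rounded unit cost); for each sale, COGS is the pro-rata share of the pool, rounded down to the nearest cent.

Ending inventory = $1,505.00

After Dec 1: 287 on hand, pool $1,435.00 (≈ $5.0000 each)
After Dec 4: 466 on hand, pool $2,330.00 (≈ $5.0000 each)
Dec 7, sell 242: 242/466 × $2,330.00 → $1,210.00
After Dec 8: 384 on hand, pool $2,240.00 (≈ $5.8333 each)
Dec 9, sell 126: 126/384 × $2,240.00 → $735.00
Total COGS = $1,210.00 + $735.00 = $1,945.00
Ending inventory (cost pool remaining) = $1,505.00
Check: goods available $3,450.00 = COGS $1,945.00 + ending $1,505.00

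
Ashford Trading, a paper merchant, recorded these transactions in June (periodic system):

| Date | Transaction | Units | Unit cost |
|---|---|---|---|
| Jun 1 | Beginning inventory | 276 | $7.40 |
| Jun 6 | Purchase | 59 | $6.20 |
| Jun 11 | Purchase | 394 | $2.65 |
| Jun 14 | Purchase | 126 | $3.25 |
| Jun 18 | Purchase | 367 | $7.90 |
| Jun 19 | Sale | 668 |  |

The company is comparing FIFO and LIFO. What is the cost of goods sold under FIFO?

FIFO COGS: 276 @ $7.40 + 59 @ $6.20 + 333 @ $2.65 = $3,290.65
LIFO COGS: 367 @ $7.90 + 126 @ $3.25 + 175 @ $2.65 = $3,772.55

COGS = $3,290.65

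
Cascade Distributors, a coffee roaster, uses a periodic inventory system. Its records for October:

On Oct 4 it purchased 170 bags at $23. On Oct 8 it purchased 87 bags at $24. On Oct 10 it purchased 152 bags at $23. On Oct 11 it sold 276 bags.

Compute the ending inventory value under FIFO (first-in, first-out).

Oct 11, 276 sold [FIFO — oldest first]: 170 @ $23 + 87 @ $24 + 19 @ $23 = $6,435
Ending inventory: 133 @ $23 = $3,059
Check: goods available $9,494 = COGS $6,435 + ending $3,059

Ending inventory = $3,059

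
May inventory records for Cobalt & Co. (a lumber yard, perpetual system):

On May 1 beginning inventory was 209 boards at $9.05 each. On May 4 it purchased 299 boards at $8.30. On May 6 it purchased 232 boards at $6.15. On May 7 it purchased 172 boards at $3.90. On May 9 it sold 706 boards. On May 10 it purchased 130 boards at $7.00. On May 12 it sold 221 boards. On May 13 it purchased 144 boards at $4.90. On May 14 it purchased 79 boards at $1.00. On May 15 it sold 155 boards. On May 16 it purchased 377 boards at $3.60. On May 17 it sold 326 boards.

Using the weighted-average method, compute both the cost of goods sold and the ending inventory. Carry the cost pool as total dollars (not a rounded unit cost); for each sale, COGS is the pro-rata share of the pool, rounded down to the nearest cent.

After May 1: 209 on hand, pool $1,891.45 (≈ $9.0500 each)
After May 4: 508 on hand, pool $4,373.15 (≈ $8.6086 each)
After May 6: 740 on hand, pool $5,799.95 (≈ $7.8378 each)
After May 7: 912 on hand, pool $6,470.75 (≈ $7.0951 each)
May 9, sell 706: 706/912 × $6,470.75 → $5,009.15
After May 10: 336 on hand, pool $2,371.60 (≈ $7.0583 each)
May 12, sell 221: 221/336 × $2,371.60 → $1,559.89
After May 13: 259 on hand, pool $1,517.31 (≈ $5.8583 each)
After May 14: 338 on hand, pool $1,596.31 (≈ $4.7228 each)
May 15, sell 155: 155/338 × $1,596.31 → $732.03
After May 16: 560 on hand, pool $2,221.48 (≈ $3.9669 each)
May 17, sell 326: 326/560 × $2,221.48 → $1,293.21
Total COGS = $5,009.15 + $1,559.89 + $732.03 + $1,293.21 = $8,594.28
Ending inventory (cost pool remaining) = $928.27
Check: goods available $9,522.55 = COGS $8,594.28 + ending $928.27

COGS = $8,594.28; ending inventory = $928.27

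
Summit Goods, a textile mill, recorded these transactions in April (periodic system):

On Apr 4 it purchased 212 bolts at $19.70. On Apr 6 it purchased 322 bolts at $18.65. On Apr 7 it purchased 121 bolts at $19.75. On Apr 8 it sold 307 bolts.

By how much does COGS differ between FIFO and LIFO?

FIFO COGS: 212 @ $19.70 + 95 @ $18.65 = $5,948.15
LIFO COGS: 121 @ $19.75 + 186 @ $18.65 = $5,858.65
Difference = |$5,948.15 − $5,858.65| = $89.50

$89.50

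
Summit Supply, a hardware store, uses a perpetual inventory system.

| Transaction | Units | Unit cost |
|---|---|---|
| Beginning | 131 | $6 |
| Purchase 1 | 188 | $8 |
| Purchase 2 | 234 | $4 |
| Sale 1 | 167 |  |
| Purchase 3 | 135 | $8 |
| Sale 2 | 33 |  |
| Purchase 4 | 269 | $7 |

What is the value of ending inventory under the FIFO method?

Ending inventory = $4,851

Sale 1 (167) [FIFO — oldest first]: 131 @ $6 + 36 @ $8 = $1,074
Sale 2 (33) [FIFO — oldest first]: 33 @ $8 = $264
Total COGS = $1,074 + $264 = $1,338
Ending inventory: 119 @ $8 + 234 @ $4 + 135 @ $8 + 269 @ $7 = $4,851
Check: goods available $6,189 = COGS $1,338 + ending $4,851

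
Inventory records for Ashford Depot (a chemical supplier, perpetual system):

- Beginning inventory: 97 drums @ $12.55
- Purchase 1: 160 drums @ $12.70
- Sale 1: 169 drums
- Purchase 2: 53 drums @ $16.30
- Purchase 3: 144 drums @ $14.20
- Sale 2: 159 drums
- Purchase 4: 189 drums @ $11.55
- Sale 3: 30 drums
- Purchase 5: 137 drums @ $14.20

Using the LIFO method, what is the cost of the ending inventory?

Sale 1 (169) [LIFO — newest first]: 160 @ $12.70 + 9 @ $12.55 = $2,144.95
Sale 2 (159) [LIFO — newest first]: 144 @ $14.20 + 15 @ $16.30 = $2,289.30
Sale 3 (30) [LIFO — newest first]: 30 @ $11.55 = $346.50
Total COGS = $2,144.95 + $2,289.30 + $346.50 = $4,780.75
Ending inventory: 88 @ $12.55 + 38 @ $16.30 + 159 @ $11.55 + 137 @ $14.20 = $5,505.65

Ending inventory = $5,505.65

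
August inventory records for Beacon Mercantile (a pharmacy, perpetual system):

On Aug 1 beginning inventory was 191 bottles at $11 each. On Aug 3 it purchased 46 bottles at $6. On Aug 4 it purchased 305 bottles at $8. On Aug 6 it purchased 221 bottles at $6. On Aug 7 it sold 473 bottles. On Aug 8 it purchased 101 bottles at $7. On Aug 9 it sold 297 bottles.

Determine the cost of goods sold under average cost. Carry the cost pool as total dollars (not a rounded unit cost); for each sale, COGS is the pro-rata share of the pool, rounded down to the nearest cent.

COGS = $6,118.71

After Aug 1: 191 on hand, pool $2,101.00 (≈ $11.0000 each)
After Aug 3: 237 on hand, pool $2,377.00 (≈ $10.0295 each)
After Aug 4: 542 on hand, pool $4,817.00 (≈ $8.8875 each)
After Aug 6: 763 on hand, pool $6,143.00 (≈ $8.0511 each)
Aug 7, sell 473: 473/763 × $6,143.00 → $3,808.17
After Aug 8: 391 on hand, pool $3,041.83 (≈ $7.7796 each)
Aug 9, sell 297: 297/391 × $3,041.83 → $2,310.54
Total COGS = $3,808.17 + $2,310.54 = $6,118.71
Ending inventory (cost pool remaining) = $731.29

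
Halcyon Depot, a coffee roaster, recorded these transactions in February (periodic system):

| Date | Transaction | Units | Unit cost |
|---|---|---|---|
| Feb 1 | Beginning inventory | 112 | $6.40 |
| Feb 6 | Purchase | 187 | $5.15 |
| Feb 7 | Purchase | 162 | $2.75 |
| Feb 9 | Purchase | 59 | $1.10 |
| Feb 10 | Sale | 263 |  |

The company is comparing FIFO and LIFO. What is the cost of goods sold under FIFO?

COGS = $1,494.45

FIFO COGS: 112 @ $6.40 + 151 @ $5.15 = $1,494.45
LIFO COGS: 59 @ $1.10 + 162 @ $2.75 + 42 @ $5.15 = $726.70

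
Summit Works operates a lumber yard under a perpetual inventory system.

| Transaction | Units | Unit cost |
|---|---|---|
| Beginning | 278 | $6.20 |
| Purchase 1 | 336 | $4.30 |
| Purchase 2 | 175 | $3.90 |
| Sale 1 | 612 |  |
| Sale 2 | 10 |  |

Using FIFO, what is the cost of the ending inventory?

Ending inventory = $651.30

Sale 1 (612) [FIFO — oldest first]: 278 @ $6.20 + 334 @ $4.30 = $3,159.80
Sale 2 (10) [FIFO — oldest first]: 2 @ $4.30 + 8 @ $3.90 = $39.80
Total COGS = $3,159.80 + $39.80 = $3,199.60
Ending inventory: 167 @ $3.90 = $651.30
Check: goods available $3,850.90 = COGS $3,199.60 + ending $651.30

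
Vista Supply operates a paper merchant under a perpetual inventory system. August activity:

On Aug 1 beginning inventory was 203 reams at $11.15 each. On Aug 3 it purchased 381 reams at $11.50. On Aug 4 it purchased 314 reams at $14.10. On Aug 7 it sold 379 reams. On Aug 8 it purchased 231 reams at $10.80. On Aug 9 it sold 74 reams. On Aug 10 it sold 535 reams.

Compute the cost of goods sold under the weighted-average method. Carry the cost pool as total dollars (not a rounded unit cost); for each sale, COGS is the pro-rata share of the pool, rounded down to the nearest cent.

After Aug 1: 203 on hand, pool $2,263.45 (≈ $11.1500 each)
After Aug 3: 584 on hand, pool $6,644.95 (≈ $11.3783 each)
After Aug 4: 898 on hand, pool $11,072.35 (≈ $12.3300 each)
Aug 7, sell 379: 379/898 × $11,072.35 → $4,673.07
After Aug 8: 750 on hand, pool $8,894.08 (≈ $11.8588 each)
Aug 9, sell 74: 74/750 × $8,894.08 → $877.54
Aug 10, sell 535: 535/676 × $8,016.54 → $6,344.45
Total COGS = $4,673.07 + $877.54 + $6,344.45 = $11,895.06
Ending inventory (cost pool remaining) = $1,672.09
Check: goods available $13,567.15 = COGS $11,895.06 + ending $1,672.09

COGS = $11,895.06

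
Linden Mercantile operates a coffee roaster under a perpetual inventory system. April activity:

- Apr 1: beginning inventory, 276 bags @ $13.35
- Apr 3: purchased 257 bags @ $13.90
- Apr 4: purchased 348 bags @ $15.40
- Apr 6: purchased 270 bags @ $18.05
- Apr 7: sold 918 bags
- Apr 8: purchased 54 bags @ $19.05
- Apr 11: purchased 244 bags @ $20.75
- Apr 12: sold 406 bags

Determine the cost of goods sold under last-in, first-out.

COGS = $21,912.55

Apr 7, 918 sold [LIFO — newest first]: 270 @ $18.05 + 348 @ $15.40 + 257 @ $13.90 + 43 @ $13.35 = $14,379.05
Apr 12, 406 sold [LIFO — newest first]: 244 @ $20.75 + 54 @ $19.05 + 108 @ $13.35 = $7,533.50
Total COGS = $14,379.05 + $7,533.50 = $21,912.55
Ending inventory: 125 @ $13.35 = $1,668.75
Check: goods available $23,581.30 = COGS $21,912.55 + ending $1,668.75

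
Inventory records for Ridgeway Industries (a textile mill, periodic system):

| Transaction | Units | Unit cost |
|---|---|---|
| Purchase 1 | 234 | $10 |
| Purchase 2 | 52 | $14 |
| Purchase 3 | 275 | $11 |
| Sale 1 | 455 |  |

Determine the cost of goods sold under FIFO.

Sale 1 (455) [FIFO — oldest first]: 234 @ $10 + 52 @ $14 + 169 @ $11 = $4,927
Ending inventory: 106 @ $11 = $1,166

COGS = $4,927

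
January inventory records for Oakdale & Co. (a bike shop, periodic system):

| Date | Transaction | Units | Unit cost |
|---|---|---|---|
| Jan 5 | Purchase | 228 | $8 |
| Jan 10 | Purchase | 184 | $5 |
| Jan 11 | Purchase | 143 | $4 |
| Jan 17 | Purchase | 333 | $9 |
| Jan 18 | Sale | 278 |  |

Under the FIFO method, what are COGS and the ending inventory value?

COGS = $2,074; ending inventory = $4,239

Jan 18, 278 sold [FIFO — oldest first]: 228 @ $8 + 50 @ $5 = $2,074
Ending inventory: 134 @ $5 + 143 @ $4 + 333 @ $9 = $4,239
Check: goods available $6,313 = COGS $2,074 + ending $4,239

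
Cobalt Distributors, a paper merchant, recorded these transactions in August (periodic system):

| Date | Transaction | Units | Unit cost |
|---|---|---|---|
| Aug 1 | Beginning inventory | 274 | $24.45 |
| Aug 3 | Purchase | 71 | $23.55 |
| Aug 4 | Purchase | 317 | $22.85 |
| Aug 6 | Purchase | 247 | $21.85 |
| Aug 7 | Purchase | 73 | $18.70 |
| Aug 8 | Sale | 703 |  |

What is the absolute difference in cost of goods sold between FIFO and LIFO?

FIFO COGS: 274 @ $24.45 + 71 @ $23.55 + 317 @ $22.85 + 41 @ $21.85 = $16,510.65
LIFO COGS: 73 @ $18.70 + 247 @ $21.85 + 317 @ $22.85 + 66 @ $23.55 = $15,559.80
Difference = |$16,510.65 − $15,559.80| = $950.85

$950.85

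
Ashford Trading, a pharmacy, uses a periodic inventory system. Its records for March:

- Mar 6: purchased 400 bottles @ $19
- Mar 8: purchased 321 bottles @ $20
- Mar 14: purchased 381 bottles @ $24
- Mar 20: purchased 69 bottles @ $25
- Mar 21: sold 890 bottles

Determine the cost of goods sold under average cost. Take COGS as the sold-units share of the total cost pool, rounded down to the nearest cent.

Mar 21, sell 890: 890/1171 × $24,889.00 → $18,916.49
Ending inventory (cost pool remaining) = $5,972.51

COGS = $18,916.49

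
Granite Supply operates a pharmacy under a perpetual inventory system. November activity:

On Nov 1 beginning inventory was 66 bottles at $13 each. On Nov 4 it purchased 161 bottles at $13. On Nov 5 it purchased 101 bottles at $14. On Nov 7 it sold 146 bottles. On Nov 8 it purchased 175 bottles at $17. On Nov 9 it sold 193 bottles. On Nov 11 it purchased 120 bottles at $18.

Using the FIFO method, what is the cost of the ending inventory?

Ending inventory = $4,948

Nov 7, 146 sold [FIFO — oldest first]: 66 @ $13 + 80 @ $13 = $1,898
Nov 9, 193 sold [FIFO — oldest first]: 81 @ $13 + 101 @ $14 + 11 @ $17 = $2,654
Total COGS = $1,898 + $2,654 = $4,552
Ending inventory: 164 @ $17 + 120 @ $18 = $4,948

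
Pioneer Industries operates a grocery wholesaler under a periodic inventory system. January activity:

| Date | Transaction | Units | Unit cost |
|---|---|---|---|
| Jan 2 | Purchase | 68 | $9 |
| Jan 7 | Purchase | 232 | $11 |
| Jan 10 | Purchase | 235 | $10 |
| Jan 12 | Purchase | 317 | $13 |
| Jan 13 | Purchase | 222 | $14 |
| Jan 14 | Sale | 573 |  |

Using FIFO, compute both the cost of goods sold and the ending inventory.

COGS = $6,008; ending inventory = $6,735

Jan 14, 573 sold [FIFO — oldest first]: 68 @ $9 + 232 @ $11 + 235 @ $10 + 38 @ $13 = $6,008
Ending inventory: 279 @ $13 + 222 @ $14 = $6,735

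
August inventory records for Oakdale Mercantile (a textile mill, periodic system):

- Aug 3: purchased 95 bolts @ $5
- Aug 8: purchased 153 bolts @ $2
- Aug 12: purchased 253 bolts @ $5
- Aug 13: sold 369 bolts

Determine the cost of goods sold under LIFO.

COGS = $1,497

Aug 13, 369 sold [LIFO — newest first]: 253 @ $5 + 116 @ $2 = $1,497
Ending inventory: 95 @ $5 + 37 @ $2 = $549
Check: goods available $2,046 = COGS $1,497 + ending $549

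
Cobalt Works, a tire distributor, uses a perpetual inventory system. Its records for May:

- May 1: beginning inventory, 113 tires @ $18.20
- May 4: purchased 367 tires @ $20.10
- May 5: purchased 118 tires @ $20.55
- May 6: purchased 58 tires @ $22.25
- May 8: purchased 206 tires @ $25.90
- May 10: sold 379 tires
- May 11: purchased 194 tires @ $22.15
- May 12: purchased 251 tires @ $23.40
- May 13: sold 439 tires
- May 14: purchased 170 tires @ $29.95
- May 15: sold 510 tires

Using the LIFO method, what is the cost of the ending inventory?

May 10, 379 sold [LIFO — newest first]: 206 @ $25.90 + 58 @ $22.25 + 115 @ $20.55 = $8,989.15
May 13, 439 sold [LIFO — newest first]: 251 @ $23.40 + 188 @ $22.15 = $10,037.60
May 15, 510 sold [LIFO — newest first]: 170 @ $29.95 + 6 @ $22.15 + 3 @ $20.55 + 331 @ $20.10 = $11,939.15
Total COGS = $8,989.15 + $10,037.60 + $11,939.15 = $30,965.90
Ending inventory: 113 @ $18.20 + 36 @ $20.10 = $2,780.20

Ending inventory = $2,780.20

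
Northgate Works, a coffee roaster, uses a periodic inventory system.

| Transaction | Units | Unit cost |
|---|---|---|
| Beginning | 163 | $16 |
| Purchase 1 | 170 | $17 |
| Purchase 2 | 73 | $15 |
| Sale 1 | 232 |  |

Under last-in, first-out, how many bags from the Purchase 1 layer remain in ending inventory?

11

Sale 1 (232) [LIFO — newest first]: 73 @ $15 + 159 @ $17 = $3,798
Ending inventory: 163 @ $16 + 11 @ $17 = $2,795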